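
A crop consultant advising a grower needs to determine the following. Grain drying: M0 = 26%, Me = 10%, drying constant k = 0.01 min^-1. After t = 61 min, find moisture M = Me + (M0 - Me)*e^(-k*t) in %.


M = Me + (M0 - Me) * e^(-k*t)
  = 10 + (26 - 10) * e^(-0.01*61)
  = 10 + 16 * e^(-0.610)
  = 10 + 16 * 0.54335
  = 10 + 8.6936
  = 18.69%


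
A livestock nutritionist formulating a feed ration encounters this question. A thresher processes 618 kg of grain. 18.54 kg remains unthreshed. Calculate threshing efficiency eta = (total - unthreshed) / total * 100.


eta = (total - unthreshed) / total * 100
    = (618 - 18.54) / 618 * 100
    = 599.46 / 618 * 100
    = 97%


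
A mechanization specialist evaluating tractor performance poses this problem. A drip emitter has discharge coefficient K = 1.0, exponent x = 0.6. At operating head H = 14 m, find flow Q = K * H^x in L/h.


Q = K * H^x
  = 1.0 * 14^0.6
  = 1.0 * 4.8717
  = 4.87 L/h


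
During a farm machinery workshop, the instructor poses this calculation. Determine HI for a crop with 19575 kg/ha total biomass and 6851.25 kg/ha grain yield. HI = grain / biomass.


HI = grain_yield / biomass
   = 6851.25 / 19575
   = 0.35


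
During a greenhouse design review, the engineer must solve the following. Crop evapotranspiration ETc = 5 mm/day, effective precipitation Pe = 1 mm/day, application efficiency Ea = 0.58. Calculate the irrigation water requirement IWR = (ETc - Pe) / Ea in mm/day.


IWR = (ETc - Pe) / Ea
    = (5 - 1) / 0.58
    = 4 / 0.58
    = 6.90 mm/day


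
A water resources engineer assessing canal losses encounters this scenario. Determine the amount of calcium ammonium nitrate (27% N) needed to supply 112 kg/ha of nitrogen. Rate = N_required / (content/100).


Rate = N_required / (N_content / 100)
     = 112 / (27 / 100)
     = 112 / 0.27
     = 414.81 kg/ha


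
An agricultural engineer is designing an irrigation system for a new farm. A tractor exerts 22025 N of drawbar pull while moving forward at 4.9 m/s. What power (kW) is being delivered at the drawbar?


P = F * v / 1000
  = 22025 * 4.9 / 1000
  = 107922.50 / 1000
  = 107.92 kW


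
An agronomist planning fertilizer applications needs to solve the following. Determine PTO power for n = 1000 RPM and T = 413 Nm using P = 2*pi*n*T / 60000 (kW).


P = 2*pi*n*T / 60000
  = 2*pi * 1000 * 413 / 60000
  = 2594955.53 / 60000
  = 43.25 kW


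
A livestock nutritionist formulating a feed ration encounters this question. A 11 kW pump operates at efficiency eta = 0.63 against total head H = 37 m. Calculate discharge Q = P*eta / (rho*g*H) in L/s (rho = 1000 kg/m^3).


Q = (P * 1000 * eta) / (rho * g * H)
  = (11 * 1000 * 0.63) / (1000 * 9.81 * 37)
  = 6930 / 362970
  = 0.01909 m^3/s = 19.09 L/s


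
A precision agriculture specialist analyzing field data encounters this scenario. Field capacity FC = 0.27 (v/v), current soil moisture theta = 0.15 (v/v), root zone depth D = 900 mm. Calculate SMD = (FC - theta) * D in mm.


SMD = (FC - theta) * D
    = (0.27 - 0.15) * 900
    = 0.120 * 900
    = 108 mm


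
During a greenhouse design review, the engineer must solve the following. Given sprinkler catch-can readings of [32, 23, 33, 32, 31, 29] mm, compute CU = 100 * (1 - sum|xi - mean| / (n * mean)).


xbar = 180 / 6 = 30
sum|xi - xbar| = 16
CU = 100 * (1 - 16 / (6 * 30))
   = 100 * (1 - 0.0889)
   = 91.11%


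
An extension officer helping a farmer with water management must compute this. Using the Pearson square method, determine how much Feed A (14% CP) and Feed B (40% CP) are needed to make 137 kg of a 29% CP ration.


parts_A = CP_b - target = 40 - 29 = 11
parts_B = target - CP_a = 29 - 14 = 15
total_parts = 11 + 15 = 26
Feed A = 137 * 11 / 26 = 57.96 kg
Feed B = 137 * 15 / 26 = 79.04 kg

57.96 kg


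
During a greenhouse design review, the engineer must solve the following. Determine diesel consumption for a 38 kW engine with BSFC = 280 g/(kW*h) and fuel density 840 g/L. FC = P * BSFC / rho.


FC = P * BSFC / rho_fuel
   = 38 * 280 / 840
   = 10640 / 840
   = 12.67 L/h


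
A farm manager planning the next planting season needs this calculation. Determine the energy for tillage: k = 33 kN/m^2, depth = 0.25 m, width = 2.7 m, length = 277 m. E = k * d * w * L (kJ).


E = k * d * w * L
  = 33 * 0.25 * 2.7 * 277
  = 6170.18 kJ


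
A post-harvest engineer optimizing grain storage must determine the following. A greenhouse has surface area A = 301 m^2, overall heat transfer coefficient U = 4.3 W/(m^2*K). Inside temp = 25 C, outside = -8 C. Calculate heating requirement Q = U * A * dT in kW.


dT = 25 - (-8) = 33 K
Q = U * A * dT
  = 4.3 * 301 * 33
  = 42711.90 W = 42.71 kW


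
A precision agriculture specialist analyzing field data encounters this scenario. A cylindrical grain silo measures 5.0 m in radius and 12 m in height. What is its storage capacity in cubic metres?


V = pi * r^2 * h
  = pi * 5.0^2 * 12
  = pi * 25 * 12
  = 942.48 m^3


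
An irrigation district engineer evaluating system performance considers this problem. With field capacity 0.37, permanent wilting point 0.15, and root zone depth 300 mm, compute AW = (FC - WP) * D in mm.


AW = (FC - WP) * D
   = (0.37 - 0.15) * 300
   = 0.22 * 300
   = 66 mm


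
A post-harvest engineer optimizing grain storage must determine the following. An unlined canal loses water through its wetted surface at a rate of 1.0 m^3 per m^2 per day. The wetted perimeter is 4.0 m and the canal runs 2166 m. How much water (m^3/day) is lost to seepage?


S = C * P * L
  = 1.0 * 4.0 * 2166
  = 8664 m^3/day


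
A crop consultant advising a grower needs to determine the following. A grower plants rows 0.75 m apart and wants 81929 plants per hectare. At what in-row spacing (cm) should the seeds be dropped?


spacing = 10000 / (row_sp * density)
        = 10000 / (0.75 * 81929)
        = 10000 / 61446.75
        = 0.16274 m = 16.27 cm


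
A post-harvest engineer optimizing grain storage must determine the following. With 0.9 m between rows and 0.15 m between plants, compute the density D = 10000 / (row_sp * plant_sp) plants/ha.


D = 10000 / (row_sp * plant_sp)
  = 10000 / (0.9 * 0.15)
  = 10000 / 0.1350
  = 74074.07 plants/ha


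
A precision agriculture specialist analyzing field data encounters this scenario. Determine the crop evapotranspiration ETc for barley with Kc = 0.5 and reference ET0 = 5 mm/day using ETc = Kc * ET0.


ETc = Kc * ET0
    = 0.5 * 5
    = 2.50 mm/day


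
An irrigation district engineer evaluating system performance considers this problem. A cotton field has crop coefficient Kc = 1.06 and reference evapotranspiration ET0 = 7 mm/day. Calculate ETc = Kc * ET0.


ETc = Kc * ET0
    = 1.06 * 7
    = 7.42 mm/day


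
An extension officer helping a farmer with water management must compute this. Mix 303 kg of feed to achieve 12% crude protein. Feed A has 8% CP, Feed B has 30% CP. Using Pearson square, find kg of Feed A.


parts_A = CP_b - target = 30 - 12 = 18
parts_B = target - CP_a = 12 - 8 = 4
total_parts = 18 + 4 = 22
Feed A = 303 * 18 / 22 = 247.91 kg
Feed B = 303 * 4 / 22 = 55.09 kg

247.91 kg


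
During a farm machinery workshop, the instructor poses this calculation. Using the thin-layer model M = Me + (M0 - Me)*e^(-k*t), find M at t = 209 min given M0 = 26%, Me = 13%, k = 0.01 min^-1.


M = Me + (M0 - Me) * e^(-k*t)
  = 13 + (26 - 13) * e^(-0.01*209)
  = 13 + 13 * e^(-2.090)
  = 13 + 13 * 0.12369
  = 13 + 1.6079
  = 14.61%


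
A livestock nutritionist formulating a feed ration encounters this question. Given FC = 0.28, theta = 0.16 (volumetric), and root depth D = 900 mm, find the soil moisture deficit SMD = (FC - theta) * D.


SMD = (FC - theta) * D
    = (0.28 - 0.16) * 900
    = 0.120 * 900
    = 108 mm


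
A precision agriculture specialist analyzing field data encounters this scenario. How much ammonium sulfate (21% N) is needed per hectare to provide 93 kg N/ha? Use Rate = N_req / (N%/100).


Rate = N_required / (N_content / 100)
     = 93 / (21 / 100)
     = 93 / 0.21
     = 442.86 kg/ha


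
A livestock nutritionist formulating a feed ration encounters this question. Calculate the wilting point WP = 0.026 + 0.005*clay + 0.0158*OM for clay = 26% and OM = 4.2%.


WP = 0.026 + 0.005*26 + 0.0158*4.2
   = 0.026 + 0.1300 + 0.0664
   = 0.2224


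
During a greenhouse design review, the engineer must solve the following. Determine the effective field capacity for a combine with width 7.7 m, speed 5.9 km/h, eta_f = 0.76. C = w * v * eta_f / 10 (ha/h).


C = w * v * eta_f / 10
  = 7.7 * 5.9 * 0.76 / 10
  = 34.53 / 10
  = 3.45 ha/h


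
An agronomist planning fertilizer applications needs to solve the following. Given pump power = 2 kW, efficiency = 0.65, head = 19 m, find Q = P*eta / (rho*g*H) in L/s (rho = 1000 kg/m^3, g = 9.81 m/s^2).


Q = (P * 1000 * eta) / (rho * g * H)
  = (2 * 1000 * 0.65) / (1000 * 9.81 * 19)
  = 1300 / 186390
  = 0.00697 m^3/s = 6.97 L/s


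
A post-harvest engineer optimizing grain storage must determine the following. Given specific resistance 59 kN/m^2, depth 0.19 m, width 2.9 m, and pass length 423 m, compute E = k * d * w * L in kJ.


E = k * d * w * L
  = 59 * 0.19 * 2.9 * 423
  = 13751.31 kJ


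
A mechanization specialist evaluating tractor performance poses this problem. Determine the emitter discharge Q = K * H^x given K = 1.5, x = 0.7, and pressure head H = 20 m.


Q = K * H^x
  = 1.5 * 20^0.7
  = 1.5 * 8.1418
  = 12.21 L/h


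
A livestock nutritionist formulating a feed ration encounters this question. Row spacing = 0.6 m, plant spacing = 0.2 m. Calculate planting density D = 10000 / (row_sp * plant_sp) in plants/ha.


D = 10000 / (row_sp * plant_sp)
  = 10000 / (0.6 * 0.2)
  = 10000 / 0.1200
  = 83333.33 plants/ha


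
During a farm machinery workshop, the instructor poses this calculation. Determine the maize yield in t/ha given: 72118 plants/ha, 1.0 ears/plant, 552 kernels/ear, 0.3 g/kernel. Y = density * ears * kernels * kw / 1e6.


Y = density * ears * kernels * kw
  = 72118 * 1.0 * 552 * 0.3 g/ha
  = 11942740.80 g/ha
  = 11942.74 kg/ha = 11.94 t/ha


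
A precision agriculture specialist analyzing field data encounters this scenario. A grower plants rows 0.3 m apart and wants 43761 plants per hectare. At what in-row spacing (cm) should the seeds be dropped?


spacing = 10000 / (row_sp * density)
        = 10000 / (0.3 * 43761)
        = 10000 / 13128.30
        = 0.76171 m = 76.17 cm


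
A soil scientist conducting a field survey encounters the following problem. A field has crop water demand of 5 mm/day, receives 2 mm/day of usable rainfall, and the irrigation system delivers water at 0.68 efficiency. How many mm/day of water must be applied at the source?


IWR = (ETc - Pe) / Ea
    = (5 - 2) / 0.68
    = 3 / 0.68
    = 4.41 mm/day


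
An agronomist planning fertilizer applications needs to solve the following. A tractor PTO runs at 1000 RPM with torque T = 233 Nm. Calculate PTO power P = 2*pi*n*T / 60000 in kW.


P = 2*pi*n*T / 60000
  = 2*pi * 1000 * 233 / 60000
  = 1463982.18 / 60000
  = 24.40 kW


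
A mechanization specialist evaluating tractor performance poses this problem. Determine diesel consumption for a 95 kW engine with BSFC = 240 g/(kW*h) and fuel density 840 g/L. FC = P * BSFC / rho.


FC = P * BSFC / rho_fuel
   = 95 * 240 / 840
   = 22800 / 840
   = 27.14 L/h


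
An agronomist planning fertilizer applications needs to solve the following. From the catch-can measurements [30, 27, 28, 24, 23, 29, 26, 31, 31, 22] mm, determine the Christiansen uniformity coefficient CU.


xbar = 271 / 10 = 27.100
sum|xi - xbar| = 27
CU = 100 * (1 - 27 / (10 * 27.100))
   = 100 * (1 - 0.0996)
   = 90.04%


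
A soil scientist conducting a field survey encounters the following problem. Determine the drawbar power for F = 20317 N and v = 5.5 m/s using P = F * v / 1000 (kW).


P = F * v / 1000
  = 20317 * 5.5 / 1000
  = 111743.50 / 1000
  = 111.74 kW


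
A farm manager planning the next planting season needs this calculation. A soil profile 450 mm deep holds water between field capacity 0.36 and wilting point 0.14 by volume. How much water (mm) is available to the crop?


AW = (FC - WP) * D
   = (0.36 - 0.14) * 450
   = 0.22 * 450
   = 99 mm


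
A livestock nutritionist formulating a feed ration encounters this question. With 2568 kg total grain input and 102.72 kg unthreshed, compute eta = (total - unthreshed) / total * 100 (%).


eta = (total - unthreshed) / total * 100
    = (2568 - 102.72) / 2568 * 100
    = 2465.28 / 2568 * 100
    = 96%


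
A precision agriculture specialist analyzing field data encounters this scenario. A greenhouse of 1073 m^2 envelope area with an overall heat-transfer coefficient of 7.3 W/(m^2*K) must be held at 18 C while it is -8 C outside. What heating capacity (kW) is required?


dT = 18 - (-8) = 26 K
Q = U * A * dT
  = 7.3 * 1073 * 26
  = 203655.40 W = 203.66 kW


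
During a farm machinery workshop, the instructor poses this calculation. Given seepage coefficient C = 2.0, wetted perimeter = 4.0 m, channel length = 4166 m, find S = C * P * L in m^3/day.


S = C * P * L
  = 2.0 * 4.0 * 4166
  = 33328 m^3/day


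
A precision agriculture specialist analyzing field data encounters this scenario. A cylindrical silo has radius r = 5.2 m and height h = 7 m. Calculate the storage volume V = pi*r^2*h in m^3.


V = pi * r^2 * h
  = pi * 5.2^2 * 7
  = pi * 27.04 * 7
  = 594.64 m^3


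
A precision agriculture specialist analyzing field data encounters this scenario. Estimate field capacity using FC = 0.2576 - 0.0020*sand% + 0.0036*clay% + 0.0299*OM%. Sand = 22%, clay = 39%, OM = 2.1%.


FC = 0.2576 - 0.0020*22 + 0.0036*39 + 0.0299*2.1
   = 0.2576 - 0.0440 + 0.1404 + 0.0628
   = 0.4168


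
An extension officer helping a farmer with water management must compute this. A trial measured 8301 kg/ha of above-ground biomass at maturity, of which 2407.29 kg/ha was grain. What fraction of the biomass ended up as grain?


HI = grain_yield / biomass
   = 2407.29 / 8301
   = 0.29


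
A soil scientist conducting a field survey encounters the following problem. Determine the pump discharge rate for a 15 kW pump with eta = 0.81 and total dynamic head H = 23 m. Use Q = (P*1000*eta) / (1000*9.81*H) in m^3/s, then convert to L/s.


Q = (P * 1000 * eta) / (rho * g * H)
  = (15 * 1000 * 0.81) / (1000 * 9.81 * 23)
  = 12150 / 225630
  = 0.05385 m^3/s = 53.85 L/s


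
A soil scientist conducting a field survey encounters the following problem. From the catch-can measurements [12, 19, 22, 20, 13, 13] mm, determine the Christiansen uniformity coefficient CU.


xbar = 99 / 6 = 16.500
sum|xi - xbar| = 23
CU = 100 * (1 - 23 / (6 * 16.500))
   = 100 * (1 - 0.2323)
   = 76.77%


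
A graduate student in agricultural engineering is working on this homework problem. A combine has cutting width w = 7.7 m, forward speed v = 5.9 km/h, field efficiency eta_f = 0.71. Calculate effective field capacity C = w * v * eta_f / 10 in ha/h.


C = w * v * eta_f / 10
  = 7.7 * 5.9 * 0.71 / 10
  = 32.26 / 10
  = 3.23 ha/h


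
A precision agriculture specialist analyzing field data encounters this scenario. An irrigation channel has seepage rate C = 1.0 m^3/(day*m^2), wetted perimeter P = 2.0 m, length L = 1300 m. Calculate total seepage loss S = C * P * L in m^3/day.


S = C * P * L
  = 1.0 * 2.0 * 1300
  = 2600 m^3/day


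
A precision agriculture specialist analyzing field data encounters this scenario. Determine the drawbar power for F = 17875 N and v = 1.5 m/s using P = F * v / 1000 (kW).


P = F * v / 1000
  = 17875 * 1.5 / 1000
  = 26812.50 / 1000
  = 26.81 kW


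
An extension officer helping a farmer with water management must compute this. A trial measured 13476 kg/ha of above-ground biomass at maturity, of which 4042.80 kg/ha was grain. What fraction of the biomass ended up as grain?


HI = grain_yield / biomass
   = 4042.80 / 13476
   = 0.30


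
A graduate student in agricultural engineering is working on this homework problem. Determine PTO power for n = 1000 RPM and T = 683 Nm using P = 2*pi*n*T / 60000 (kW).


P = 2*pi*n*T / 60000
  = 2*pi * 1000 * 683 / 60000
  = 4291415.56 / 60000
  = 71.52 kW


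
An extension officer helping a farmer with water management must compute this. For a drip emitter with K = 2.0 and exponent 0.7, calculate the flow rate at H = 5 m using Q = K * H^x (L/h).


Q = K * H^x
  = 2.0 * 5^0.7
  = 2.0 * 3.0852
  = 6.17 L/h


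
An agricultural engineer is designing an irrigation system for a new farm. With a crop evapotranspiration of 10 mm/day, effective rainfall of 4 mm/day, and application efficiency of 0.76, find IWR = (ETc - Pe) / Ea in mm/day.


IWR = (ETc - Pe) / Ea
    = (10 - 4) / 0.76
    = 6 / 0.76
    = 7.89 mm/day


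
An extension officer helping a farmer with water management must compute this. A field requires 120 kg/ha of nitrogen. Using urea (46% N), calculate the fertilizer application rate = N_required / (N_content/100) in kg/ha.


Rate = N_required / (N_content / 100)
     = 120 / (46 / 100)
     = 120 / 0.46
     = 260.87 kg/ha


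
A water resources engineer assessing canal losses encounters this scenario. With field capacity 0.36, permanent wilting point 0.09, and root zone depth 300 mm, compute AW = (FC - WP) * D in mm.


AW = (FC - WP) * D
   = (0.36 - 0.09) * 300
   = 0.27 * 300
   = 81 mm


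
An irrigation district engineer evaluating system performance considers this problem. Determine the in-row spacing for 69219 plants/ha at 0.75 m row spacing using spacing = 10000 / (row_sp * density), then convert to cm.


spacing = 10000 / (row_sp * density)
        = 10000 / (0.75 * 69219)
        = 10000 / 51914.25
        = 0.19263 m = 19.26 cm


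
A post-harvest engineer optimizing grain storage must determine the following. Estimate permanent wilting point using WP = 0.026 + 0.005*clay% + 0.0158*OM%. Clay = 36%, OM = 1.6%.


WP = 0.026 + 0.005*36 + 0.0158*1.6
   = 0.026 + 0.1800 + 0.0253
   = 0.2313


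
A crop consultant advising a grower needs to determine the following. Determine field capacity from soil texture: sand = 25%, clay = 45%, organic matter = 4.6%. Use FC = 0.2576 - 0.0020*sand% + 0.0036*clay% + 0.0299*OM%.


FC = 0.2576 - 0.0020*25 + 0.0036*45 + 0.0299*4.6
   = 0.2576 - 0.0500 + 0.1620 + 0.1375
   = 0.5071


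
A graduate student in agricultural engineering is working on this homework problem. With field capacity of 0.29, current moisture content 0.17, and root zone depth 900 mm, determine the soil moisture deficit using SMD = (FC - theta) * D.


SMD = (FC - theta) * D
    = (0.29 - 0.17) * 900
    = 0.120 * 900
    = 108 mm


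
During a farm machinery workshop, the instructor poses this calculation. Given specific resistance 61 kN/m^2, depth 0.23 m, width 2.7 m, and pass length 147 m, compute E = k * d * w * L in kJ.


E = k * d * w * L
  = 61 * 0.23 * 2.7 * 147
  = 5568.51 kJ


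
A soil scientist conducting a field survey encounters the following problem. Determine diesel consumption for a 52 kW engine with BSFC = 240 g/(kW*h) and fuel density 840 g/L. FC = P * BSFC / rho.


FC = P * BSFC / rho_fuel
   = 52 * 240 / 840
   = 12480 / 840
   = 14.86 L/h


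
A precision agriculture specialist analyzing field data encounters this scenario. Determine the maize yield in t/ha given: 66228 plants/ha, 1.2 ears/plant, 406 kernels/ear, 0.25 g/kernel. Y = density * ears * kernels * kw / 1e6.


Y = density * ears * kernels * kw
  = 66228 * 1.2 * 406 * 0.25 g/ha
  = 8066570.40 g/ha
  = 8066.57 kg/ha = 8.07 t/ha


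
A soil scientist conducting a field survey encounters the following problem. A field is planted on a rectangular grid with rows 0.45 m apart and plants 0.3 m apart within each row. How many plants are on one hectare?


D = 10000 / (row_sp * plant_sp)
  = 10000 / (0.45 * 0.3)
  = 10000 / 0.1350
  = 74074.07 plants/ha


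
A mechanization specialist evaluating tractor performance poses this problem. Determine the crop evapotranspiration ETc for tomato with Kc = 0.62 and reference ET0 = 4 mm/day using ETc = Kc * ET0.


ETc = Kc * ET0
    = 0.62 * 4
    = 2.48 mm/day


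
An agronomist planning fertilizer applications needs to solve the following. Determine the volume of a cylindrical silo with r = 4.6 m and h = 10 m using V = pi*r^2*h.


V = pi * r^2 * h
  = pi * 4.6^2 * 10
  = pi * 21.16 * 10
  = 664.76 m^3


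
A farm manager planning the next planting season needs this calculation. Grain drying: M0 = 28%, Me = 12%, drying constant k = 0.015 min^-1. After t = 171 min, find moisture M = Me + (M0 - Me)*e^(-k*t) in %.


M = Me + (M0 - Me) * e^(-k*t)
  = 12 + (28 - 12) * e^(-0.015*171)
  = 12 + 16 * e^(-2.565)
  = 12 + 16 * 0.07692
  = 12 + 1.2307
  = 13.23%


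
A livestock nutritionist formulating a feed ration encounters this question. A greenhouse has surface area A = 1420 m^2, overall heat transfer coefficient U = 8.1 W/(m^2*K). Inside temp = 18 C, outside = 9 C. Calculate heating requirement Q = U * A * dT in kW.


dT = 18 - (9) = 9 K
Q = U * A * dT
  = 8.1 * 1420 * 9
  = 103518 W = 103.52 kW


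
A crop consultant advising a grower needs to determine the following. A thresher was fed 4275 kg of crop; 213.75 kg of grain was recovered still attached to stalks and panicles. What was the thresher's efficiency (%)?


eta = (total - unthreshed) / total * 100
    = (4275 - 213.75) / 4275 * 100
    = 4061.25 / 4275 * 100
    = 95%


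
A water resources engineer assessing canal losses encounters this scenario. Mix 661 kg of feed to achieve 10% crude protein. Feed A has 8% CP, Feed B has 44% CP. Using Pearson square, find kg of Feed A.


parts_A = CP_b - target = 44 - 10 = 34
parts_B = target - CP_a = 10 - 8 = 2
total_parts = 34 + 2 = 36
Feed A = 661 * 34 / 36 = 624.28 kg
Feed B = 661 * 2 / 36 = 36.72 kg

624.28 kg


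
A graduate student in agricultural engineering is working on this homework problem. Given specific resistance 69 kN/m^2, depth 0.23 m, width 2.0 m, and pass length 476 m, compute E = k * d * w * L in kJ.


E = k * d * w * L
  = 69 * 0.23 * 2.0 * 476
  = 15108.24 kJ


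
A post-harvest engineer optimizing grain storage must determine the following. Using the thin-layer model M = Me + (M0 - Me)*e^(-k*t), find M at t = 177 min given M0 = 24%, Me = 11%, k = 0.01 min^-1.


M = Me + (M0 - Me) * e^(-k*t)
  = 11 + (24 - 11) * e^(-0.01*177)
  = 11 + 13 * e^(-1.770)
  = 11 + 13 * 0.17033
  = 11 + 2.2143
  = 13.21%


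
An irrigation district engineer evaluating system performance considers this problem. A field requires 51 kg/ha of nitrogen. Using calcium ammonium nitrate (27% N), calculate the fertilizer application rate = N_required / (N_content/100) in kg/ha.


Rate = N_required / (N_content / 100)
     = 51 / (27 / 100)
     = 51 / 0.27
     = 188.89 kg/ha


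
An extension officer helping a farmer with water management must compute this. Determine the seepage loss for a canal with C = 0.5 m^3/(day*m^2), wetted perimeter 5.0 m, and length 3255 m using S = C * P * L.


S = C * P * L
  = 0.5 * 5.0 * 3255
  = 8137.50 m^3/day


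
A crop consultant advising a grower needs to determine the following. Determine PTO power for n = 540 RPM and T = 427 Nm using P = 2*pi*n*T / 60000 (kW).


P = 2*pi*n*T / 60000
  = 2*pi * 540 * 427 / 60000
  = 1448776.87 / 60000
  = 24.15 kW


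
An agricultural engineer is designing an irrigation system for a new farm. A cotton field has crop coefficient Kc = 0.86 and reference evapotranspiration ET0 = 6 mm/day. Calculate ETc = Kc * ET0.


ETc = Kc * ET0
    = 0.86 * 6
    = 5.16 mm/day


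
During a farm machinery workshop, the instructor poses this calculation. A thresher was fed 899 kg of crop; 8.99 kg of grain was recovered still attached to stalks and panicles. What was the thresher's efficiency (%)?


eta = (total - unthreshed) / total * 100
    = (899 - 8.99) / 899 * 100
    = 890.01 / 899 * 100
    = 99%


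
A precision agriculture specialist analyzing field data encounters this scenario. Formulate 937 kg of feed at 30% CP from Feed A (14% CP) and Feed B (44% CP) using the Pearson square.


parts_A = CP_b - target = 44 - 30 = 14
parts_B = target - CP_a = 30 - 14 = 16
total_parts = 14 + 16 = 30
Feed A = 937 * 14 / 30 = 437.27 kg
Feed B = 937 * 16 / 30 = 499.73 kg

437.27 kg


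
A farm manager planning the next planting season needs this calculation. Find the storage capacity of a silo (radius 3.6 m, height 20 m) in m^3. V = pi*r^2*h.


V = pi * r^2 * h
  = pi * 3.6^2 * 20
  = pi * 12.96 * 20
  = 814.30 m^3


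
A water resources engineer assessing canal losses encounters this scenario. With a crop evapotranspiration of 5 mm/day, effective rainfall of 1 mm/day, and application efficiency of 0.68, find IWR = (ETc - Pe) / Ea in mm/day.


IWR = (ETc - Pe) / Ea
    = (5 - 1) / 0.68
    = 4 / 0.68
    = 5.88 mm/day


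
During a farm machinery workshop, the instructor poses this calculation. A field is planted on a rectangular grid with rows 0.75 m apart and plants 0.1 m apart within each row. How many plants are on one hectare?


D = 10000 / (row_sp * plant_sp)
  = 10000 / (0.75 * 0.1)
  = 10000 / 0.0750
  = 133333.33 plants/ha


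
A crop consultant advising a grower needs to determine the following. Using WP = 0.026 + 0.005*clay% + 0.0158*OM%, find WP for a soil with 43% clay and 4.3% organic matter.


WP = 0.026 + 0.005*43 + 0.0158*4.3
   = 0.026 + 0.2150 + 0.0679
   = 0.3089


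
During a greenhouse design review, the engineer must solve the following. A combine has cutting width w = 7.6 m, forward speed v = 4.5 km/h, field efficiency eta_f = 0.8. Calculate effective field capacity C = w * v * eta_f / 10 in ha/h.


C = w * v * eta_f / 10
  = 7.6 * 4.5 * 0.8 / 10
  = 27.36 / 10
  = 2.74 ha/h


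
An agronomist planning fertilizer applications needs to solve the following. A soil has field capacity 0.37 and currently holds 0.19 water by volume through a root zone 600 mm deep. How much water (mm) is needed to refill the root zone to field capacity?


SMD = (FC - theta) * D
    = (0.37 - 0.19) * 600
    = 0.180 * 600
    = 108 mm


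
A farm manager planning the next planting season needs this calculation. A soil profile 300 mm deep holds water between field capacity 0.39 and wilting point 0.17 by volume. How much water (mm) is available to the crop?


AW = (FC - WP) * D
   = (0.39 - 0.17) * 300
   = 0.22 * 300
   = 66 mm


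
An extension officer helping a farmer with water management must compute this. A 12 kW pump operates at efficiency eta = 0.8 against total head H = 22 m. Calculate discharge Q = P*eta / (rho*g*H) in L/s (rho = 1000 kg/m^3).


Q = (P * 1000 * eta) / (rho * g * H)
  = (12 * 1000 * 0.8) / (1000 * 9.81 * 22)
  = 9600 / 215820
  = 0.04448 m^3/s = 44.48 L/s


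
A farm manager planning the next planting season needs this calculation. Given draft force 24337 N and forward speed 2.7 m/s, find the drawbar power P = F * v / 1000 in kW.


P = F * v / 1000
  = 24337 * 2.7 / 1000
  = 65709.90 / 1000
  = 65.71 kW


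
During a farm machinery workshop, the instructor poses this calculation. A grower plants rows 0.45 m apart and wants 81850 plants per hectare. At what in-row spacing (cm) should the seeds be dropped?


spacing = 10000 / (row_sp * density)
        = 10000 / (0.45 * 81850)
        = 10000 / 36832.50
        = 0.27150 m = 27.15 cm


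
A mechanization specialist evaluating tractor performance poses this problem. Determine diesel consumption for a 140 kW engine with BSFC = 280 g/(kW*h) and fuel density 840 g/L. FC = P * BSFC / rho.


FC = P * BSFC / rho_fuel
   = 140 * 280 / 840
   = 39200 / 840
   = 46.67 L/h


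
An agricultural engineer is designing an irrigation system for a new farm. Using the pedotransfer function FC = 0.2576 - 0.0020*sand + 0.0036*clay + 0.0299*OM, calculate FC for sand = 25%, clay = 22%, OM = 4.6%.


FC = 0.2576 - 0.0020*25 + 0.0036*22 + 0.0299*4.6
   = 0.2576 - 0.0500 + 0.0792 + 0.1375
   = 0.4243


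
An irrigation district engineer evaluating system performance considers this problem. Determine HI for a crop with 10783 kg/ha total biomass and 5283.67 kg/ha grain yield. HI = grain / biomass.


HI = grain_yield / biomass
   = 5283.67 / 10783
   = 0.49


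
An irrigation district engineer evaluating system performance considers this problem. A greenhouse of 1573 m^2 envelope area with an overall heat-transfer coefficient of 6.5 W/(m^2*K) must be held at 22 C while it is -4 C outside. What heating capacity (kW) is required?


dT = 22 - (-4) = 26 K
Q = U * A * dT
  = 6.5 * 1573 * 26
  = 265837 W = 265.84 kW


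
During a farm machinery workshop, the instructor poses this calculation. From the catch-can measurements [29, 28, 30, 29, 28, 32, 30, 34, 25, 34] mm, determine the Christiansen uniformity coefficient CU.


xbar = 299 / 10 = 29.900
sum|xi - xbar| = 21
CU = 100 * (1 - 21 / (10 * 29.900))
   = 100 * (1 - 0.0702)
   = 92.98%


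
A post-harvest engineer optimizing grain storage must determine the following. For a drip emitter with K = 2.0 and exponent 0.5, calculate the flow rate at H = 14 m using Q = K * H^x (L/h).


Q = K * H^x
  = 2.0 * 14^0.5
  = 2.0 * 3.7417
  = 7.48 L/h


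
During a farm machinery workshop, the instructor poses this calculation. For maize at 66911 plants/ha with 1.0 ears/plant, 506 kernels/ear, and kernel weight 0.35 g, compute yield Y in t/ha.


Y = density * ears * kernels * kw
  = 66911 * 1.0 * 506 * 0.35 g/ha
  = 11849938.10 g/ha
  = 11849.94 kg/ha = 11.85 t/ha


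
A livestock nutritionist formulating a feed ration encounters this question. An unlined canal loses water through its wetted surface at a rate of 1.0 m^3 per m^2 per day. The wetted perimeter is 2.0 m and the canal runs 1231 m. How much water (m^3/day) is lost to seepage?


S = C * P * L
  = 1.0 * 2.0 * 1231
  = 2462 m^3/day


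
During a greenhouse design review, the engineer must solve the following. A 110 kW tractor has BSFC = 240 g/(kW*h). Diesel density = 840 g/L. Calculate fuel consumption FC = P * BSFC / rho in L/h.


FC = P * BSFC / rho_fuel
   = 110 * 240 / 840
   = 26400 / 840
   = 31.43 L/h


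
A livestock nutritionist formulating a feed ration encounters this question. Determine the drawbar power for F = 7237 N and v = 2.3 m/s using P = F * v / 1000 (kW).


P = F * v / 1000
  = 7237 * 2.3 / 1000
  = 16645.10 / 1000
  = 16.65 kW


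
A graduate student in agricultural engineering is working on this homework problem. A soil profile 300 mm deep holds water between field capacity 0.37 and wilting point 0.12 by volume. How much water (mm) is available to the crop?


AW = (FC - WP) * D
   = (0.37 - 0.12) * 300
   = 0.25 * 300
   = 75 mm


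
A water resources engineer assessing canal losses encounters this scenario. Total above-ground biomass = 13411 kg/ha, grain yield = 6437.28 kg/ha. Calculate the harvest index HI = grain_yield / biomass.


HI = grain_yield / biomass
   = 6437.28 / 13411
   = 0.48


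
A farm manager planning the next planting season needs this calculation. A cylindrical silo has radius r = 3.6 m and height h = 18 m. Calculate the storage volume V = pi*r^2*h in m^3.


V = pi * r^2 * h
  = pi * 3.6^2 * 18
  = pi * 12.96 * 18
  = 732.87 m^3


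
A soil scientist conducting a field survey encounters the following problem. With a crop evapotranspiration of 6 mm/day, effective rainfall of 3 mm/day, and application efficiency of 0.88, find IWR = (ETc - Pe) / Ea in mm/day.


IWR = (ETc - Pe) / Ea
    = (6 - 3) / 0.88
    = 3 / 0.88
    = 3.41 mm/day


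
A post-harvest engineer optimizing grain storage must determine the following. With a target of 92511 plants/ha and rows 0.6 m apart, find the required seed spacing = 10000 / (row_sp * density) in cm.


spacing = 10000 / (row_sp * density)
        = 10000 / (0.6 * 92511)
        = 10000 / 55506.60
        = 0.18016 m = 18.02 cm


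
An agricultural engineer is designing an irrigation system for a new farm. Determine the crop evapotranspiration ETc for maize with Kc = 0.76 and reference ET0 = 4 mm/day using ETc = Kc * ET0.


ETc = Kc * ET0
    = 0.76 * 4
    = 3.04 mm/day


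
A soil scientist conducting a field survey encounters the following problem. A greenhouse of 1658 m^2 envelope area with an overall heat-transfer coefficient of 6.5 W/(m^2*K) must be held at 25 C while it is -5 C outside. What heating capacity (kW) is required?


dT = 25 - (-5) = 30 K
Q = U * A * dT
  = 6.5 * 1658 * 30
  = 323310 W = 323.31 kW


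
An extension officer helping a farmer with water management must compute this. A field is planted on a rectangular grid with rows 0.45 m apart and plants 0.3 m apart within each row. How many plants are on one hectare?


D = 10000 / (row_sp * plant_sp)
  = 10000 / (0.45 * 0.3)
  = 10000 / 0.1350
  = 74074.07 plants/ha


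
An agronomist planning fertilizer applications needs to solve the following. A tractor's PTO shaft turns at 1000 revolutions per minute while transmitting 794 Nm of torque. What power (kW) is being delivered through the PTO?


P = 2*pi*n*T / 60000
  = 2*pi * 1000 * 794 / 60000
  = 4988849.13 / 60000
  = 83.15 kW


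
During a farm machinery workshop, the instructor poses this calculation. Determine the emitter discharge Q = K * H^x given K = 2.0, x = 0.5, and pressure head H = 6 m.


Q = K * H^x
  = 2.0 * 6^0.5
  = 2.0 * 2.4495
  = 4.90 L/h


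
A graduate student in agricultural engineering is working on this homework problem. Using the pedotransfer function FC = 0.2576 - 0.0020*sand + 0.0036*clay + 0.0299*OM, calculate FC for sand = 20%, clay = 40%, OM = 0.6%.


FC = 0.2576 - 0.0020*20 + 0.0036*40 + 0.0299*0.6
   = 0.2576 - 0.0400 + 0.1440 + 0.0179
   = 0.3795


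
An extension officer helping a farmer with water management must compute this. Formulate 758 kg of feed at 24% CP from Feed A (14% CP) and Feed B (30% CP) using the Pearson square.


parts_A = CP_b - target = 30 - 24 = 6
parts_B = target - CP_a = 24 - 14 = 10
total_parts = 6 + 10 = 16
Feed A = 758 * 6 / 16 = 284.25 kg
Feed B = 758 * 10 / 16 = 473.75 kg

284.25 kg


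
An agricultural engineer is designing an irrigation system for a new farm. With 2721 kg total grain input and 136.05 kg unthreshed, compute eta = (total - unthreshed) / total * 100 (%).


eta = (total - unthreshed) / total * 100
    = (2721 - 136.05) / 2721 * 100
    = 2584.95 / 2721 * 100
    = 95%


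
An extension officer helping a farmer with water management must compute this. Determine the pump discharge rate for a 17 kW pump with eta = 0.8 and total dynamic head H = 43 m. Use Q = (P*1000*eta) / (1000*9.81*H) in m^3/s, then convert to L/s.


Q = (P * 1000 * eta) / (rho * g * H)
  = (17 * 1000 * 0.8) / (1000 * 9.81 * 43)
  = 13600 / 421830
  = 0.03224 m^3/s = 32.24 L/s


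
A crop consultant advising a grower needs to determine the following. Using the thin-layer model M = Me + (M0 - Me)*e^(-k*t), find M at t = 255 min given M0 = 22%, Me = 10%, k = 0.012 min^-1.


M = Me + (M0 - Me) * e^(-k*t)
  = 10 + (22 - 10) * e^(-0.012*255)
  = 10 + 12 * e^(-3.060)
  = 10 + 12 * 0.04689
  = 10 + 0.5627
  = 10.56%


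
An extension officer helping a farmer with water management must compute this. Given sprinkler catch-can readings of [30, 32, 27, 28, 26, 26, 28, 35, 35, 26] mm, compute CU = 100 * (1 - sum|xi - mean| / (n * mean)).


xbar = 293 / 10 = 29.300
sum|xi - xbar| = 29.600
CU = 100 * (1 - 29.600 / (10 * 29.300))
   = 100 * (1 - 0.1010)
   = 89.90%


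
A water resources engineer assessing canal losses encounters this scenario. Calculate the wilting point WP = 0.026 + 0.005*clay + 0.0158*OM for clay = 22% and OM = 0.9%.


WP = 0.026 + 0.005*22 + 0.0158*0.9
   = 0.026 + 0.1100 + 0.0142
   = 0.1502


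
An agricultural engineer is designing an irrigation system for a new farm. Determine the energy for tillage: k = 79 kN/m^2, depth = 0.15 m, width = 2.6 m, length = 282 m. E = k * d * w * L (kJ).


E = k * d * w * L
  = 79 * 0.15 * 2.6 * 282
  = 8688.42 kJ


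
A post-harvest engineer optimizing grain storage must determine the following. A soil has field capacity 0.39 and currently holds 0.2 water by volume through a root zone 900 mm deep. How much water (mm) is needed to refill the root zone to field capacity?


SMD = (FC - theta) * D
    = (0.39 - 0.2) * 900
    = 0.190 * 900
    = 171 mm


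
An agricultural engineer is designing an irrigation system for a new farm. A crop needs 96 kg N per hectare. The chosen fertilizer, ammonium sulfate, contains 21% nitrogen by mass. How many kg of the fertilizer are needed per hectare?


Rate = N_required / (N_content / 100)
     = 96 / (21 / 100)
     = 96 / 0.21
     = 457.14 kg/ha


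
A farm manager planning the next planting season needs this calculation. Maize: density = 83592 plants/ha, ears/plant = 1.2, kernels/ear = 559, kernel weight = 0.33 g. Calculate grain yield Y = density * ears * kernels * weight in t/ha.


Y = density * ears * kernels * kw
  = 83592 * 1.2 * 559 * 0.33 g/ha
  = 18504259.49 g/ha
  = 18504.26 kg/ha = 18.50 t/ha


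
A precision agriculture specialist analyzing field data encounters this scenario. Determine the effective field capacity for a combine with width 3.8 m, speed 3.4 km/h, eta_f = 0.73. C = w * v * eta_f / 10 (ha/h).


C = w * v * eta_f / 10
  = 3.8 * 3.4 * 0.73 / 10
  = 9.43 / 10
  = 0.94 ha/h


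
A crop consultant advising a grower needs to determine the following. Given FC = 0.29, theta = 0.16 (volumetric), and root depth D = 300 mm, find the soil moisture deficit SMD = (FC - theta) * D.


SMD = (FC - theta) * D
    = (0.29 - 0.16) * 300
    = 0.130 * 300
    = 39 mm


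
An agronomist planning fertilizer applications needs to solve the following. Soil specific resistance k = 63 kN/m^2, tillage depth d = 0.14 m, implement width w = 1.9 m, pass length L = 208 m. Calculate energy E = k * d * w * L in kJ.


E = k * d * w * L
  = 63 * 0.14 * 1.9 * 208
  = 3485.66 kJ


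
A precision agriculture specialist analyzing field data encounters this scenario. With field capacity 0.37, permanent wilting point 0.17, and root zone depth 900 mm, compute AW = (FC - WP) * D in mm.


AW = (FC - WP) * D
   = (0.37 - 0.17) * 900
   = 0.20 * 900
   = 180 mm


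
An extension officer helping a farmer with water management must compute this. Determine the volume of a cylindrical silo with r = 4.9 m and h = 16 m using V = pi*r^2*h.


V = pi * r^2 * h
  = pi * 4.9^2 * 16
  = pi * 24.01 * 16
  = 1206.87 m^3


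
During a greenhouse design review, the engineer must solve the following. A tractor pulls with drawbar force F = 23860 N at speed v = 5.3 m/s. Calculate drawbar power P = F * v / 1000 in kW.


P = F * v / 1000
  = 23860 * 5.3 / 1000
  = 126458 / 1000
  = 126.46 kW


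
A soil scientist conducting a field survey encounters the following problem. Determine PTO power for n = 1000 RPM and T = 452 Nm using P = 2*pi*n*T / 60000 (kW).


P = 2*pi*n*T / 60000
  = 2*pi * 1000 * 452 / 60000
  = 2839999.76 / 60000
  = 47.33 kW


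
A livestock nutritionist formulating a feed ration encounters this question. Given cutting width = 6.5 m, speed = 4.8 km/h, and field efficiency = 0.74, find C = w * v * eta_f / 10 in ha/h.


C = w * v * eta_f / 10
  = 6.5 * 4.8 * 0.74 / 10
  = 23.09 / 10
  = 2.31 ha/h


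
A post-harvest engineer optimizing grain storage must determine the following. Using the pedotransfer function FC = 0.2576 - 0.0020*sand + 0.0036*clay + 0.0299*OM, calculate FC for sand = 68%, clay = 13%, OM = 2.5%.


FC = 0.2576 - 0.0020*68 + 0.0036*13 + 0.0299*2.5
   = 0.2576 - 0.1360 + 0.0468 + 0.0748
   = 0.2432
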